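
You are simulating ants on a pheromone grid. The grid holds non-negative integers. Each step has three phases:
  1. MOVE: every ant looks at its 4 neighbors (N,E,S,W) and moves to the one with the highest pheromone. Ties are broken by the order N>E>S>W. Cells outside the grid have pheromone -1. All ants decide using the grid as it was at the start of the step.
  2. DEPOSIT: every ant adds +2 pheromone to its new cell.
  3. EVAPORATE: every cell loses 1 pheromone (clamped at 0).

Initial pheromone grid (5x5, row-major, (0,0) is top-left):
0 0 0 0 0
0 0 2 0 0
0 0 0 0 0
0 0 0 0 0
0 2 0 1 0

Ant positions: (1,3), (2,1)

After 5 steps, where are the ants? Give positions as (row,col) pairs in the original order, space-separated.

Step 1: ant0:(1,3)->W->(1,2) | ant1:(2,1)->N->(1,1)
  grid max=3 at (1,2)
Step 2: ant0:(1,2)->W->(1,1) | ant1:(1,1)->E->(1,2)
  grid max=4 at (1,2)
Step 3: ant0:(1,1)->E->(1,2) | ant1:(1,2)->W->(1,1)
  grid max=5 at (1,2)
Step 4: ant0:(1,2)->W->(1,1) | ant1:(1,1)->E->(1,2)
  grid max=6 at (1,2)
Step 5: ant0:(1,1)->E->(1,2) | ant1:(1,2)->W->(1,1)
  grid max=7 at (1,2)

(1,2) (1,1)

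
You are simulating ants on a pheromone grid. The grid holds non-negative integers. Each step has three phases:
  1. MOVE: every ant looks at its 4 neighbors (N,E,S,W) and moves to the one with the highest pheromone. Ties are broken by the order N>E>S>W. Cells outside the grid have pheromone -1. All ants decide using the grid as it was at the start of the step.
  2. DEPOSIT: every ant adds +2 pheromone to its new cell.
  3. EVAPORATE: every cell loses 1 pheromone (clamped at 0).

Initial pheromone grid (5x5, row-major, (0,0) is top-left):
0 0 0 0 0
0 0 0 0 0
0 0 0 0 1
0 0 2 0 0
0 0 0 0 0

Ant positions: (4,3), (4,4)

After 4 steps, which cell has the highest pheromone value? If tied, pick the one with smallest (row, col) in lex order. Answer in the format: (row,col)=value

Answer: (3,3)=4

Derivation:
Step 1: ant0:(4,3)->N->(3,3) | ant1:(4,4)->N->(3,4)
  grid max=1 at (3,2)
Step 2: ant0:(3,3)->E->(3,4) | ant1:(3,4)->W->(3,3)
  grid max=2 at (3,3)
Step 3: ant0:(3,4)->W->(3,3) | ant1:(3,3)->E->(3,4)
  grid max=3 at (3,3)
Step 4: ant0:(3,3)->E->(3,4) | ant1:(3,4)->W->(3,3)
  grid max=4 at (3,3)
Final grid:
  0 0 0 0 0
  0 0 0 0 0
  0 0 0 0 0
  0 0 0 4 4
  0 0 0 0 0
Max pheromone 4 at (3,3)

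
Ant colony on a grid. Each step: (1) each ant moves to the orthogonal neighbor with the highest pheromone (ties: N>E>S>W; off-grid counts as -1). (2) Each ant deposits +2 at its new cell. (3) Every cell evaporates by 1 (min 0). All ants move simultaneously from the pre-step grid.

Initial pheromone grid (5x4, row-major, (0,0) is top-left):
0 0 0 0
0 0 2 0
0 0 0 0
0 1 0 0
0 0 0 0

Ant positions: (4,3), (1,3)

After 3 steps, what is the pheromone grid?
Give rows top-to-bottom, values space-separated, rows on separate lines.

After step 1: ants at (3,3),(1,2)
  0 0 0 0
  0 0 3 0
  0 0 0 0
  0 0 0 1
  0 0 0 0
After step 2: ants at (2,3),(0,2)
  0 0 1 0
  0 0 2 0
  0 0 0 1
  0 0 0 0
  0 0 0 0
After step 3: ants at (1,3),(1,2)
  0 0 0 0
  0 0 3 1
  0 0 0 0
  0 0 0 0
  0 0 0 0

0 0 0 0
0 0 3 1
0 0 0 0
0 0 0 0
0 0 0 0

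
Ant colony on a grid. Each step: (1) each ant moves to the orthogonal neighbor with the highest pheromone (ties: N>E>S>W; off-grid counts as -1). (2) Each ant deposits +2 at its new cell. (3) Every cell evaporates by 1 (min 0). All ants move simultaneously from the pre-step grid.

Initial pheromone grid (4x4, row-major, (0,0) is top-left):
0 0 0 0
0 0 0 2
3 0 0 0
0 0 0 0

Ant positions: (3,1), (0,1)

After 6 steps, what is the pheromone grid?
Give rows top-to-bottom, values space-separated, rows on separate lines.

After step 1: ants at (2,1),(0,2)
  0 0 1 0
  0 0 0 1
  2 1 0 0
  0 0 0 0
After step 2: ants at (2,0),(0,3)
  0 0 0 1
  0 0 0 0
  3 0 0 0
  0 0 0 0
After step 3: ants at (1,0),(1,3)
  0 0 0 0
  1 0 0 1
  2 0 0 0
  0 0 0 0
After step 4: ants at (2,0),(0,3)
  0 0 0 1
  0 0 0 0
  3 0 0 0
  0 0 0 0
After step 5: ants at (1,0),(1,3)
  0 0 0 0
  1 0 0 1
  2 0 0 0
  0 0 0 0
After step 6: ants at (2,0),(0,3)
  0 0 0 1
  0 0 0 0
  3 0 0 0
  0 0 0 0

0 0 0 1
0 0 0 0
3 0 0 0
0 0 0 0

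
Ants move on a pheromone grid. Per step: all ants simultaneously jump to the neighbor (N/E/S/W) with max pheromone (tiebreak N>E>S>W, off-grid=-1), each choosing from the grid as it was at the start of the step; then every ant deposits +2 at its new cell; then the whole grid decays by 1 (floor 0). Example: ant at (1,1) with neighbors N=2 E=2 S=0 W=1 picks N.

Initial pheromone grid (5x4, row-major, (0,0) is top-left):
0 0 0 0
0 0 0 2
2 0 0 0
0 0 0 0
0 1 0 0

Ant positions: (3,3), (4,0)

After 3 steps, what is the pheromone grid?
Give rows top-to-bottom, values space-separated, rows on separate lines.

After step 1: ants at (2,3),(4,1)
  0 0 0 0
  0 0 0 1
  1 0 0 1
  0 0 0 0
  0 2 0 0
After step 2: ants at (1,3),(3,1)
  0 0 0 0
  0 0 0 2
  0 0 0 0
  0 1 0 0
  0 1 0 0
After step 3: ants at (0,3),(4,1)
  0 0 0 1
  0 0 0 1
  0 0 0 0
  0 0 0 0
  0 2 0 0

0 0 0 1
0 0 0 1
0 0 0 0
0 0 0 0
0 2 0 0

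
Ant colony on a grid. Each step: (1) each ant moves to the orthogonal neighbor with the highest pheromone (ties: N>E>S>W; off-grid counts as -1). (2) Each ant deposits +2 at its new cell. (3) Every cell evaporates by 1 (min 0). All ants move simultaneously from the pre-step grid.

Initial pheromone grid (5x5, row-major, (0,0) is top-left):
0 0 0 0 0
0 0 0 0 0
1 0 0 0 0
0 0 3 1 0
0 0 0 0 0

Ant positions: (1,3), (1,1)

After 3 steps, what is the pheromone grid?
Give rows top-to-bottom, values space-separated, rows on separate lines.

After step 1: ants at (0,3),(0,1)
  0 1 0 1 0
  0 0 0 0 0
  0 0 0 0 0
  0 0 2 0 0
  0 0 0 0 0
After step 2: ants at (0,4),(0,2)
  0 0 1 0 1
  0 0 0 0 0
  0 0 0 0 0
  0 0 1 0 0
  0 0 0 0 0
After step 3: ants at (1,4),(0,3)
  0 0 0 1 0
  0 0 0 0 1
  0 0 0 0 0
  0 0 0 0 0
  0 0 0 0 0

0 0 0 1 0
0 0 0 0 1
0 0 0 0 0
0 0 0 0 0
0 0 0 0 0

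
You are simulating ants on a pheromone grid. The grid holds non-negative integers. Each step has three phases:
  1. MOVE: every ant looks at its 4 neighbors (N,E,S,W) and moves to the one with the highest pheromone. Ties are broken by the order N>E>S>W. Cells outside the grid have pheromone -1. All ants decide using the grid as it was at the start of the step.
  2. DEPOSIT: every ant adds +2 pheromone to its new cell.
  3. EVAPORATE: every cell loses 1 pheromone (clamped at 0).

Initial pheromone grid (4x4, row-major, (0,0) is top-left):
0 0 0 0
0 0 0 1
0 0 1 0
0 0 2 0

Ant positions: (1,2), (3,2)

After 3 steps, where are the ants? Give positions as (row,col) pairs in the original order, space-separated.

Step 1: ant0:(1,2)->E->(1,3) | ant1:(3,2)->N->(2,2)
  grid max=2 at (1,3)
Step 2: ant0:(1,3)->N->(0,3) | ant1:(2,2)->S->(3,2)
  grid max=2 at (3,2)
Step 3: ant0:(0,3)->S->(1,3) | ant1:(3,2)->N->(2,2)
  grid max=2 at (1,3)

(1,3) (2,2)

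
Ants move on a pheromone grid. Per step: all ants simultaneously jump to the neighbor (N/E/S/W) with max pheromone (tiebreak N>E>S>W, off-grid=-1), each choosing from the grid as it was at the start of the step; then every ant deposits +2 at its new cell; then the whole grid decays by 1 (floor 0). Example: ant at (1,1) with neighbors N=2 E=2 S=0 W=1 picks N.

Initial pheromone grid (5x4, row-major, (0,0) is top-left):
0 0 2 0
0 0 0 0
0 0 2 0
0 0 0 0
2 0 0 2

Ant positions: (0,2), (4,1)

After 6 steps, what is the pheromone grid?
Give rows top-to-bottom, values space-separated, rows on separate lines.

After step 1: ants at (0,3),(4,0)
  0 0 1 1
  0 0 0 0
  0 0 1 0
  0 0 0 0
  3 0 0 1
After step 2: ants at (0,2),(3,0)
  0 0 2 0
  0 0 0 0
  0 0 0 0
  1 0 0 0
  2 0 0 0
After step 3: ants at (0,3),(4,0)
  0 0 1 1
  0 0 0 0
  0 0 0 0
  0 0 0 0
  3 0 0 0
After step 4: ants at (0,2),(3,0)
  0 0 2 0
  0 0 0 0
  0 0 0 0
  1 0 0 0
  2 0 0 0
After step 5: ants at (0,3),(4,0)
  0 0 1 1
  0 0 0 0
  0 0 0 0
  0 0 0 0
  3 0 0 0
After step 6: ants at (0,2),(3,0)
  0 0 2 0
  0 0 0 0
  0 0 0 0
  1 0 0 0
  2 0 0 0

0 0 2 0
0 0 0 0
0 0 0 0
1 0 0 0
2 0 0 0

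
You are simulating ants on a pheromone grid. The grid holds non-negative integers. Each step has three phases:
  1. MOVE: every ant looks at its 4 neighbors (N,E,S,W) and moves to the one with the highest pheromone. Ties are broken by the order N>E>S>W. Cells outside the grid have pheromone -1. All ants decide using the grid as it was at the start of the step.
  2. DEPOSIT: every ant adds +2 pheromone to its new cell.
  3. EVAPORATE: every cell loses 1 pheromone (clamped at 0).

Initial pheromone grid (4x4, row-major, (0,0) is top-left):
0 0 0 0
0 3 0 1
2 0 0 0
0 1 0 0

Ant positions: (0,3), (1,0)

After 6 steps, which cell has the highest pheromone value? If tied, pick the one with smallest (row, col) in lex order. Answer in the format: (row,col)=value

Answer: (1,1)=3

Derivation:
Step 1: ant0:(0,3)->S->(1,3) | ant1:(1,0)->E->(1,1)
  grid max=4 at (1,1)
Step 2: ant0:(1,3)->N->(0,3) | ant1:(1,1)->N->(0,1)
  grid max=3 at (1,1)
Step 3: ant0:(0,3)->S->(1,3) | ant1:(0,1)->S->(1,1)
  grid max=4 at (1,1)
Step 4: ant0:(1,3)->N->(0,3) | ant1:(1,1)->N->(0,1)
  grid max=3 at (1,1)
Step 5: ant0:(0,3)->S->(1,3) | ant1:(0,1)->S->(1,1)
  grid max=4 at (1,1)
Step 6: ant0:(1,3)->N->(0,3) | ant1:(1,1)->N->(0,1)
  grid max=3 at (1,1)
Final grid:
  0 1 0 1
  0 3 0 1
  0 0 0 0
  0 0 0 0
Max pheromone 3 at (1,1)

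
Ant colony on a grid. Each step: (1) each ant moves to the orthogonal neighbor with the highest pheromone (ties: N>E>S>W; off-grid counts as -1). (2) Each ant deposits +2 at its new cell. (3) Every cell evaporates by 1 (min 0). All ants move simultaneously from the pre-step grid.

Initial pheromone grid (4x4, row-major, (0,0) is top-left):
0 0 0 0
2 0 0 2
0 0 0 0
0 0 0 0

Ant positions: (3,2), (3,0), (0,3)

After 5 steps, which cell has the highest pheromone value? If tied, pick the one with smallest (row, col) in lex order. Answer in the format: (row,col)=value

Step 1: ant0:(3,2)->N->(2,2) | ant1:(3,0)->N->(2,0) | ant2:(0,3)->S->(1,3)
  grid max=3 at (1,3)
Step 2: ant0:(2,2)->N->(1,2) | ant1:(2,0)->N->(1,0) | ant2:(1,3)->N->(0,3)
  grid max=2 at (1,0)
Step 3: ant0:(1,2)->E->(1,3) | ant1:(1,0)->N->(0,0) | ant2:(0,3)->S->(1,3)
  grid max=5 at (1,3)
Step 4: ant0:(1,3)->N->(0,3) | ant1:(0,0)->S->(1,0) | ant2:(1,3)->N->(0,3)
  grid max=4 at (1,3)
Step 5: ant0:(0,3)->S->(1,3) | ant1:(1,0)->N->(0,0) | ant2:(0,3)->S->(1,3)
  grid max=7 at (1,3)
Final grid:
  1 0 0 2
  1 0 0 7
  0 0 0 0
  0 0 0 0
Max pheromone 7 at (1,3)

Answer: (1,3)=7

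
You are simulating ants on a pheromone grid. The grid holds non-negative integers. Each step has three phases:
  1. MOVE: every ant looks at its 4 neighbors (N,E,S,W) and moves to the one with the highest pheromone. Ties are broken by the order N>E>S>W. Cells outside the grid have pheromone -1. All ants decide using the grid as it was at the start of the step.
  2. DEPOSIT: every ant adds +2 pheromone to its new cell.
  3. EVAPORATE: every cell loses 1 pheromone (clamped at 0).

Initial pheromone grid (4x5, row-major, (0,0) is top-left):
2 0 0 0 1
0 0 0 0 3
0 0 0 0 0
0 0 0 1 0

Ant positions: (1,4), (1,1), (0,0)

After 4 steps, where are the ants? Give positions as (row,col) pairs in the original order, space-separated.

Step 1: ant0:(1,4)->N->(0,4) | ant1:(1,1)->N->(0,1) | ant2:(0,0)->E->(0,1)
  grid max=3 at (0,1)
Step 2: ant0:(0,4)->S->(1,4) | ant1:(0,1)->W->(0,0) | ant2:(0,1)->W->(0,0)
  grid max=4 at (0,0)
Step 3: ant0:(1,4)->N->(0,4) | ant1:(0,0)->E->(0,1) | ant2:(0,0)->E->(0,1)
  grid max=5 at (0,1)
Step 4: ant0:(0,4)->S->(1,4) | ant1:(0,1)->W->(0,0) | ant2:(0,1)->W->(0,0)
  grid max=6 at (0,0)

(1,4) (0,0) (0,0)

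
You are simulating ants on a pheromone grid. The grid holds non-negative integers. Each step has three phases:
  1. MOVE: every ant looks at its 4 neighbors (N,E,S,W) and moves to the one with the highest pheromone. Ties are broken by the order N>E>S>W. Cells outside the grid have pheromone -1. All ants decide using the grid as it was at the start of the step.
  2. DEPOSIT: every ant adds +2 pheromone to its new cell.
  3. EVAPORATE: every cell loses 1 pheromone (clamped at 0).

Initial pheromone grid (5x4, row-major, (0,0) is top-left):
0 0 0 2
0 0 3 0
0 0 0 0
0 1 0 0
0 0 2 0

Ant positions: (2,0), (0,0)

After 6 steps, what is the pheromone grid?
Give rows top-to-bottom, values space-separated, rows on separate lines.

After step 1: ants at (1,0),(0,1)
  0 1 0 1
  1 0 2 0
  0 0 0 0
  0 0 0 0
  0 0 1 0
After step 2: ants at (0,0),(0,2)
  1 0 1 0
  0 0 1 0
  0 0 0 0
  0 0 0 0
  0 0 0 0
After step 3: ants at (0,1),(1,2)
  0 1 0 0
  0 0 2 0
  0 0 0 0
  0 0 0 0
  0 0 0 0
After step 4: ants at (0,2),(0,2)
  0 0 3 0
  0 0 1 0
  0 0 0 0
  0 0 0 0
  0 0 0 0
After step 5: ants at (1,2),(1,2)
  0 0 2 0
  0 0 4 0
  0 0 0 0
  0 0 0 0
  0 0 0 0
After step 6: ants at (0,2),(0,2)
  0 0 5 0
  0 0 3 0
  0 0 0 0
  0 0 0 0
  0 0 0 0

0 0 5 0
0 0 3 0
0 0 0 0
0 0 0 0
0 0 0 0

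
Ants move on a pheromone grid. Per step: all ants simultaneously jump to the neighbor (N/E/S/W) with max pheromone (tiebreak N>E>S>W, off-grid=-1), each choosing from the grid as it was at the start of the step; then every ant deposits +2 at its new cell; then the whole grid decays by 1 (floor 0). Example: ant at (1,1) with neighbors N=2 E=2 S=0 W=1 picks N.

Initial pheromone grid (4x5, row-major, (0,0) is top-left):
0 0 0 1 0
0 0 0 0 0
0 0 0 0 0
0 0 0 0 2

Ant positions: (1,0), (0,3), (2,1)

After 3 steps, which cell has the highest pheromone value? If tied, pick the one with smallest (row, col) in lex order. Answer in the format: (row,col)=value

Answer: (0,2)=3

Derivation:
Step 1: ant0:(1,0)->N->(0,0) | ant1:(0,3)->E->(0,4) | ant2:(2,1)->N->(1,1)
  grid max=1 at (0,0)
Step 2: ant0:(0,0)->E->(0,1) | ant1:(0,4)->S->(1,4) | ant2:(1,1)->N->(0,1)
  grid max=3 at (0,1)
Step 3: ant0:(0,1)->E->(0,2) | ant1:(1,4)->N->(0,4) | ant2:(0,1)->E->(0,2)
  grid max=3 at (0,2)
Final grid:
  0 2 3 0 1
  0 0 0 0 0
  0 0 0 0 0
  0 0 0 0 0
Max pheromone 3 at (0,2)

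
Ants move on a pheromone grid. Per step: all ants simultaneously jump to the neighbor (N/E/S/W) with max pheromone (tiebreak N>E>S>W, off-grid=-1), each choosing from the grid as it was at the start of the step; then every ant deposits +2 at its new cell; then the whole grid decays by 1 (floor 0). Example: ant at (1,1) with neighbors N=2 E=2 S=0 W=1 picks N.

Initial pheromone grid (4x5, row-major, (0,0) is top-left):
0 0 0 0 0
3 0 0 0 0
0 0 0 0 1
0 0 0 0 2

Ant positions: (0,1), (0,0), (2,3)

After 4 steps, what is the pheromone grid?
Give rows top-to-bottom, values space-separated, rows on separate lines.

After step 1: ants at (0,2),(1,0),(2,4)
  0 0 1 0 0
  4 0 0 0 0
  0 0 0 0 2
  0 0 0 0 1
After step 2: ants at (0,3),(0,0),(3,4)
  1 0 0 1 0
  3 0 0 0 0
  0 0 0 0 1
  0 0 0 0 2
After step 3: ants at (0,4),(1,0),(2,4)
  0 0 0 0 1
  4 0 0 0 0
  0 0 0 0 2
  0 0 0 0 1
After step 4: ants at (1,4),(0,0),(3,4)
  1 0 0 0 0
  3 0 0 0 1
  0 0 0 0 1
  0 0 0 0 2

1 0 0 0 0
3 0 0 0 1
0 0 0 0 1
0 0 0 0 2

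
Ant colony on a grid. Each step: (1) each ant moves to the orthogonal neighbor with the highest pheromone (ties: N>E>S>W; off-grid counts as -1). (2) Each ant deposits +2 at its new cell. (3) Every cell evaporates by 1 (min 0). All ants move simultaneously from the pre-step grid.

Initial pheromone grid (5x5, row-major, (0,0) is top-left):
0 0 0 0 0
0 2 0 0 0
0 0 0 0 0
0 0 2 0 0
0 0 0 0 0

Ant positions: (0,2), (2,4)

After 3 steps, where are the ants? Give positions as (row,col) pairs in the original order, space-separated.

Step 1: ant0:(0,2)->E->(0,3) | ant1:(2,4)->N->(1,4)
  grid max=1 at (0,3)
Step 2: ant0:(0,3)->E->(0,4) | ant1:(1,4)->N->(0,4)
  grid max=3 at (0,4)
Step 3: ant0:(0,4)->S->(1,4) | ant1:(0,4)->S->(1,4)
  grid max=3 at (1,4)

(1,4) (1,4)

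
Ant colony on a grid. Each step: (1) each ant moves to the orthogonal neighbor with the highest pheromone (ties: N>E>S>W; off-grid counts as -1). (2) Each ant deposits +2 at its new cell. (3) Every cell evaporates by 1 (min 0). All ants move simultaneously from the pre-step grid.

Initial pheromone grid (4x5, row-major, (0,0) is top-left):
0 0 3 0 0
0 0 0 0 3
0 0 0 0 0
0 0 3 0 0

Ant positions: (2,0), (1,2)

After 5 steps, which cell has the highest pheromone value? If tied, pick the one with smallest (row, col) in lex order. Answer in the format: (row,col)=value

Answer: (0,2)=6

Derivation:
Step 1: ant0:(2,0)->N->(1,0) | ant1:(1,2)->N->(0,2)
  grid max=4 at (0,2)
Step 2: ant0:(1,0)->N->(0,0) | ant1:(0,2)->E->(0,3)
  grid max=3 at (0,2)
Step 3: ant0:(0,0)->E->(0,1) | ant1:(0,3)->W->(0,2)
  grid max=4 at (0,2)
Step 4: ant0:(0,1)->E->(0,2) | ant1:(0,2)->W->(0,1)
  grid max=5 at (0,2)
Step 5: ant0:(0,2)->W->(0,1) | ant1:(0,1)->E->(0,2)
  grid max=6 at (0,2)
Final grid:
  0 3 6 0 0
  0 0 0 0 0
  0 0 0 0 0
  0 0 0 0 0
Max pheromone 6 at (0,2)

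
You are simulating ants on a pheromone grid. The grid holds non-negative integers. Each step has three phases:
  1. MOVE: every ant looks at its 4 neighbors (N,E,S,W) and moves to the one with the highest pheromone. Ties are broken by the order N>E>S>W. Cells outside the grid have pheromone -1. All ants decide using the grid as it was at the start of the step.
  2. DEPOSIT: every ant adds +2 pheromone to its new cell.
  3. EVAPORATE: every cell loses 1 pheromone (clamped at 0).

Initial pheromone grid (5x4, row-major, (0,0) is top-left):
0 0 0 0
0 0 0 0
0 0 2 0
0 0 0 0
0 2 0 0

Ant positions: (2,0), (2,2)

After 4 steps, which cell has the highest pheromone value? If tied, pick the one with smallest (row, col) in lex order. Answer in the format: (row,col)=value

Step 1: ant0:(2,0)->N->(1,0) | ant1:(2,2)->N->(1,2)
  grid max=1 at (1,0)
Step 2: ant0:(1,0)->N->(0,0) | ant1:(1,2)->S->(2,2)
  grid max=2 at (2,2)
Step 3: ant0:(0,0)->E->(0,1) | ant1:(2,2)->N->(1,2)
  grid max=1 at (0,1)
Step 4: ant0:(0,1)->E->(0,2) | ant1:(1,2)->S->(2,2)
  grid max=2 at (2,2)
Final grid:
  0 0 1 0
  0 0 0 0
  0 0 2 0
  0 0 0 0
  0 0 0 0
Max pheromone 2 at (2,2)

Answer: (2,2)=2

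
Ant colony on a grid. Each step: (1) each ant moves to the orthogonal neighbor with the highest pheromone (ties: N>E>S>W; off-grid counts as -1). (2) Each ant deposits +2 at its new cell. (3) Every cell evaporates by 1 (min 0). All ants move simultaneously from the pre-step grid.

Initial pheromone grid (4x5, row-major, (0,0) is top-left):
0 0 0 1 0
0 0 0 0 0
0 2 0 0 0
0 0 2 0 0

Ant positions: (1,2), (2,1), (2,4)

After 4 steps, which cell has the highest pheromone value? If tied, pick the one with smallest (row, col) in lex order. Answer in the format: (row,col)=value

Step 1: ant0:(1,2)->N->(0,2) | ant1:(2,1)->N->(1,1) | ant2:(2,4)->N->(1,4)
  grid max=1 at (0,2)
Step 2: ant0:(0,2)->E->(0,3) | ant1:(1,1)->S->(2,1) | ant2:(1,4)->N->(0,4)
  grid max=2 at (2,1)
Step 3: ant0:(0,3)->E->(0,4) | ant1:(2,1)->N->(1,1) | ant2:(0,4)->W->(0,3)
  grid max=2 at (0,3)
Step 4: ant0:(0,4)->W->(0,3) | ant1:(1,1)->S->(2,1) | ant2:(0,3)->E->(0,4)
  grid max=3 at (0,3)
Final grid:
  0 0 0 3 3
  0 0 0 0 0
  0 2 0 0 0
  0 0 0 0 0
Max pheromone 3 at (0,3)

Answer: (0,3)=3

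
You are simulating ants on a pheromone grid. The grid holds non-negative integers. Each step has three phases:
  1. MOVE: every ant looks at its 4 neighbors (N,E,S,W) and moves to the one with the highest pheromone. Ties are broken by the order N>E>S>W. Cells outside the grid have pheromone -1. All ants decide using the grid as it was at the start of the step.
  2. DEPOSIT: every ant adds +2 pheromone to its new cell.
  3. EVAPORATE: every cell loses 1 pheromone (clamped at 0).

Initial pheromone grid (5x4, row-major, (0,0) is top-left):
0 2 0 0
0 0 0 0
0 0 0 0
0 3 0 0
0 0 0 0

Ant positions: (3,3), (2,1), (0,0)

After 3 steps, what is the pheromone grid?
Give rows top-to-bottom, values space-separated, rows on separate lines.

After step 1: ants at (2,3),(3,1),(0,1)
  0 3 0 0
  0 0 0 0
  0 0 0 1
  0 4 0 0
  0 0 0 0
After step 2: ants at (1,3),(2,1),(0,2)
  0 2 1 0
  0 0 0 1
  0 1 0 0
  0 3 0 0
  0 0 0 0
After step 3: ants at (0,3),(3,1),(0,1)
  0 3 0 1
  0 0 0 0
  0 0 0 0
  0 4 0 0
  0 0 0 0

0 3 0 1
0 0 0 0
0 0 0 0
0 4 0 0
0 0 0 0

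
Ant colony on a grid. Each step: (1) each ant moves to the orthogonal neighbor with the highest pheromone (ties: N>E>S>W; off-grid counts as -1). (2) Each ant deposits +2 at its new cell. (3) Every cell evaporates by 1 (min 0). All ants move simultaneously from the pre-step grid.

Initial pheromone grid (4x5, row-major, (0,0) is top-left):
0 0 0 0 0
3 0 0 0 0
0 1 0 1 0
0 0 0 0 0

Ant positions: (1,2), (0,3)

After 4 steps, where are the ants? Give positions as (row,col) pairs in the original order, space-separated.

Step 1: ant0:(1,2)->N->(0,2) | ant1:(0,3)->E->(0,4)
  grid max=2 at (1,0)
Step 2: ant0:(0,2)->E->(0,3) | ant1:(0,4)->S->(1,4)
  grid max=1 at (0,3)
Step 3: ant0:(0,3)->E->(0,4) | ant1:(1,4)->N->(0,4)
  grid max=3 at (0,4)
Step 4: ant0:(0,4)->S->(1,4) | ant1:(0,4)->S->(1,4)
  grid max=3 at (1,4)

(1,4) (1,4)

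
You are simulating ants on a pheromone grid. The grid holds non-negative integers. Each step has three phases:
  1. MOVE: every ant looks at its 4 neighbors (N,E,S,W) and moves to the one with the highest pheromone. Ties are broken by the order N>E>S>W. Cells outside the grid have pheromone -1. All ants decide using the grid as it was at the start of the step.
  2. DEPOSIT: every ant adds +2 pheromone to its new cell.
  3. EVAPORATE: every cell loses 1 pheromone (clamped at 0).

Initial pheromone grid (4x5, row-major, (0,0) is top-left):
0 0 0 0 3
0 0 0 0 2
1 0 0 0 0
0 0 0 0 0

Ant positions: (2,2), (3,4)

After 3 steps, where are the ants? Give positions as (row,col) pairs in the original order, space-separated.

Step 1: ant0:(2,2)->N->(1,2) | ant1:(3,4)->N->(2,4)
  grid max=2 at (0,4)
Step 2: ant0:(1,2)->N->(0,2) | ant1:(2,4)->N->(1,4)
  grid max=2 at (1,4)
Step 3: ant0:(0,2)->E->(0,3) | ant1:(1,4)->N->(0,4)
  grid max=2 at (0,4)

(0,3) (0,4)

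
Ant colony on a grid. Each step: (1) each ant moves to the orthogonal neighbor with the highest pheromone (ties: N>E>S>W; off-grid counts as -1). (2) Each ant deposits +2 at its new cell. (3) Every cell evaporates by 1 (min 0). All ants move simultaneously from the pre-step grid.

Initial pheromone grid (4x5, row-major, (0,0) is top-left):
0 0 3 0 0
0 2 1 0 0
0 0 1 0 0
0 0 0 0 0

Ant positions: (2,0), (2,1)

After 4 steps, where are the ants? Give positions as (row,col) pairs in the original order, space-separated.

Step 1: ant0:(2,0)->N->(1,0) | ant1:(2,1)->N->(1,1)
  grid max=3 at (1,1)
Step 2: ant0:(1,0)->E->(1,1) | ant1:(1,1)->W->(1,0)
  grid max=4 at (1,1)
Step 3: ant0:(1,1)->W->(1,0) | ant1:(1,0)->E->(1,1)
  grid max=5 at (1,1)
Step 4: ant0:(1,0)->E->(1,1) | ant1:(1,1)->W->(1,0)
  grid max=6 at (1,1)

(1,1) (1,0)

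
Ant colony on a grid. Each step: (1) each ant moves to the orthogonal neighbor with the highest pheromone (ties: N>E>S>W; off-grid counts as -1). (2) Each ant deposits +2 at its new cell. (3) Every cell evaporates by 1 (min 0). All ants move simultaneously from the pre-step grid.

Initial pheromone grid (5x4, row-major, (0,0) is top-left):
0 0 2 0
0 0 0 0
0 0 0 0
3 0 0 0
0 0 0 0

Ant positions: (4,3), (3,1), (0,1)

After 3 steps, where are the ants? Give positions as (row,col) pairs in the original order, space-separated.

Step 1: ant0:(4,3)->N->(3,3) | ant1:(3,1)->W->(3,0) | ant2:(0,1)->E->(0,2)
  grid max=4 at (3,0)
Step 2: ant0:(3,3)->N->(2,3) | ant1:(3,0)->N->(2,0) | ant2:(0,2)->E->(0,3)
  grid max=3 at (3,0)
Step 3: ant0:(2,3)->N->(1,3) | ant1:(2,0)->S->(3,0) | ant2:(0,3)->W->(0,2)
  grid max=4 at (3,0)

(1,3) (3,0) (0,2)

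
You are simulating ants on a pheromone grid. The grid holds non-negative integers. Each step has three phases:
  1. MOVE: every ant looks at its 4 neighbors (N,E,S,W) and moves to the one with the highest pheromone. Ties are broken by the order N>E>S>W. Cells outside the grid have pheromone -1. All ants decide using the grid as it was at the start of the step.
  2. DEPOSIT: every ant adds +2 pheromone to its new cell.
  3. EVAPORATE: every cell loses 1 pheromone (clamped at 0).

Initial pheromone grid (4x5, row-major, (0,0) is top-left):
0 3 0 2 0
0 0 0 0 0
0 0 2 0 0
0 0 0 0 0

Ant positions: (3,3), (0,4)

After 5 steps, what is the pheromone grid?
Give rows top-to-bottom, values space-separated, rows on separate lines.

After step 1: ants at (2,3),(0,3)
  0 2 0 3 0
  0 0 0 0 0
  0 0 1 1 0
  0 0 0 0 0
After step 2: ants at (2,2),(0,4)
  0 1 0 2 1
  0 0 0 0 0
  0 0 2 0 0
  0 0 0 0 0
After step 3: ants at (1,2),(0,3)
  0 0 0 3 0
  0 0 1 0 0
  0 0 1 0 0
  0 0 0 0 0
After step 4: ants at (2,2),(0,4)
  0 0 0 2 1
  0 0 0 0 0
  0 0 2 0 0
  0 0 0 0 0
After step 5: ants at (1,2),(0,3)
  0 0 0 3 0
  0 0 1 0 0
  0 0 1 0 0
  0 0 0 0 0

0 0 0 3 0
0 0 1 0 0
0 0 1 0 0
0 0 0 0 0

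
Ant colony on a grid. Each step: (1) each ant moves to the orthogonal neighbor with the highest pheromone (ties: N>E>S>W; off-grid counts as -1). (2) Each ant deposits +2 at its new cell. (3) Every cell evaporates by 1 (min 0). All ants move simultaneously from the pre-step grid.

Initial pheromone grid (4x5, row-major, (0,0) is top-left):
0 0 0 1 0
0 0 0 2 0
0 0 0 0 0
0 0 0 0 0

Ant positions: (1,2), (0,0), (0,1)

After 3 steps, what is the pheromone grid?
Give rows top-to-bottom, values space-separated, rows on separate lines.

After step 1: ants at (1,3),(0,1),(0,2)
  0 1 1 0 0
  0 0 0 3 0
  0 0 0 0 0
  0 0 0 0 0
After step 2: ants at (0,3),(0,2),(0,1)
  0 2 2 1 0
  0 0 0 2 0
  0 0 0 0 0
  0 0 0 0 0
After step 3: ants at (1,3),(0,1),(0,2)
  0 3 3 0 0
  0 0 0 3 0
  0 0 0 0 0
  0 0 0 0 0

0 3 3 0 0
0 0 0 3 0
0 0 0 0 0
0 0 0 0 0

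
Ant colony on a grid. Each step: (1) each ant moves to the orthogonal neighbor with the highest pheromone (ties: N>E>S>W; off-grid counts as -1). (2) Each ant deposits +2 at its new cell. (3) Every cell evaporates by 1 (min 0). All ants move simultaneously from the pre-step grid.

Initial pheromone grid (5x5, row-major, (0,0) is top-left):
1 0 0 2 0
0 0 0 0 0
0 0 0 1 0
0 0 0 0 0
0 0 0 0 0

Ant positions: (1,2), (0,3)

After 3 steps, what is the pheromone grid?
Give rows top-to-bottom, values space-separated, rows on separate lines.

After step 1: ants at (0,2),(0,4)
  0 0 1 1 1
  0 0 0 0 0
  0 0 0 0 0
  0 0 0 0 0
  0 0 0 0 0
After step 2: ants at (0,3),(0,3)
  0 0 0 4 0
  0 0 0 0 0
  0 0 0 0 0
  0 0 0 0 0
  0 0 0 0 0
After step 3: ants at (0,4),(0,4)
  0 0 0 3 3
  0 0 0 0 0
  0 0 0 0 0
  0 0 0 0 0
  0 0 0 0 0

0 0 0 3 3
0 0 0 0 0
0 0 0 0 0
0 0 0 0 0
0 0 0 0 0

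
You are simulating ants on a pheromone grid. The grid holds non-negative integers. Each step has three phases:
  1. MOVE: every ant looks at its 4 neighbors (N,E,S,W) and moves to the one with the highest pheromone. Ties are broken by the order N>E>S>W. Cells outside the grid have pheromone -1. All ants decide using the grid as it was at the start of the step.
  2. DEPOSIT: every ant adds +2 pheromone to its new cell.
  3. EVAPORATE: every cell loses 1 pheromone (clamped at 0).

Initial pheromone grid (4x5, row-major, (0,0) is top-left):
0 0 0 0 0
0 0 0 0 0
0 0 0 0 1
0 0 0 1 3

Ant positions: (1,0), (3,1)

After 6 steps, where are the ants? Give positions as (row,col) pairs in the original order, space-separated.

Step 1: ant0:(1,0)->N->(0,0) | ant1:(3,1)->N->(2,1)
  grid max=2 at (3,4)
Step 2: ant0:(0,0)->E->(0,1) | ant1:(2,1)->N->(1,1)
  grid max=1 at (0,1)
Step 3: ant0:(0,1)->S->(1,1) | ant1:(1,1)->N->(0,1)
  grid max=2 at (0,1)
Step 4: ant0:(1,1)->N->(0,1) | ant1:(0,1)->S->(1,1)
  grid max=3 at (0,1)
Step 5: ant0:(0,1)->S->(1,1) | ant1:(1,1)->N->(0,1)
  grid max=4 at (0,1)
Step 6: ant0:(1,1)->N->(0,1) | ant1:(0,1)->S->(1,1)
  grid max=5 at (0,1)

(0,1) (1,1)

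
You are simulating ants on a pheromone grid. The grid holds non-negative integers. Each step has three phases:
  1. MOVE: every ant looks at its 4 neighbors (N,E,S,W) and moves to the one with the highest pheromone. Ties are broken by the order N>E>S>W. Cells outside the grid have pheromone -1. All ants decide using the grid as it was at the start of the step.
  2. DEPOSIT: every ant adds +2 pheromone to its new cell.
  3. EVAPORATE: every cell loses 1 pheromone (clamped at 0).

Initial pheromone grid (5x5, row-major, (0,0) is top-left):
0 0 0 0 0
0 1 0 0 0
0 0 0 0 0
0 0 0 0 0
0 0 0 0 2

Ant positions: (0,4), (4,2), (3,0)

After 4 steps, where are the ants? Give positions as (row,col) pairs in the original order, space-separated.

Step 1: ant0:(0,4)->S->(1,4) | ant1:(4,2)->N->(3,2) | ant2:(3,0)->N->(2,0)
  grid max=1 at (1,4)
Step 2: ant0:(1,4)->N->(0,4) | ant1:(3,2)->N->(2,2) | ant2:(2,0)->N->(1,0)
  grid max=1 at (0,4)
Step 3: ant0:(0,4)->S->(1,4) | ant1:(2,2)->N->(1,2) | ant2:(1,0)->N->(0,0)
  grid max=1 at (0,0)
Step 4: ant0:(1,4)->N->(0,4) | ant1:(1,2)->N->(0,2) | ant2:(0,0)->E->(0,1)
  grid max=1 at (0,1)

(0,4) (0,2) (0,1)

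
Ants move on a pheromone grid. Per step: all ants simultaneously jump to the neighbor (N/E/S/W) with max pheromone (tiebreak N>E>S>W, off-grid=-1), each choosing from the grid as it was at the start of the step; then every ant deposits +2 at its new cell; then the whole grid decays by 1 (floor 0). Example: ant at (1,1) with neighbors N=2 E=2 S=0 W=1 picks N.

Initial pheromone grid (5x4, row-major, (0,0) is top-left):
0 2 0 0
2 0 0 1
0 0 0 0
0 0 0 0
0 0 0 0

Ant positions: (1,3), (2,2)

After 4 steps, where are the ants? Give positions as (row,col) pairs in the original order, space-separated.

Step 1: ant0:(1,3)->N->(0,3) | ant1:(2,2)->N->(1,2)
  grid max=1 at (0,1)
Step 2: ant0:(0,3)->S->(1,3) | ant1:(1,2)->N->(0,2)
  grid max=1 at (0,2)
Step 3: ant0:(1,3)->N->(0,3) | ant1:(0,2)->E->(0,3)
  grid max=3 at (0,3)
Step 4: ant0:(0,3)->S->(1,3) | ant1:(0,3)->S->(1,3)
  grid max=3 at (1,3)

(1,3) (1,3)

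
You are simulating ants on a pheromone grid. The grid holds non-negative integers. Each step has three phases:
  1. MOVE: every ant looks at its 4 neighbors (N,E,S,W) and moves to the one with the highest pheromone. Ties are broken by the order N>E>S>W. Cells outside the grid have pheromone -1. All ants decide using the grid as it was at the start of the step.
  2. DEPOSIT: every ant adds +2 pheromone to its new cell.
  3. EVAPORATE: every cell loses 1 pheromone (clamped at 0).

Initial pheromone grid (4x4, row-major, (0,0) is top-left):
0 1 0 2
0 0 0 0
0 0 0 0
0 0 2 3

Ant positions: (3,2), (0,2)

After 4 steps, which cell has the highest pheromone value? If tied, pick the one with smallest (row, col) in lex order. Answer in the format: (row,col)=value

Answer: (3,3)=3

Derivation:
Step 1: ant0:(3,2)->E->(3,3) | ant1:(0,2)->E->(0,3)
  grid max=4 at (3,3)
Step 2: ant0:(3,3)->W->(3,2) | ant1:(0,3)->S->(1,3)
  grid max=3 at (3,3)
Step 3: ant0:(3,2)->E->(3,3) | ant1:(1,3)->N->(0,3)
  grid max=4 at (3,3)
Step 4: ant0:(3,3)->W->(3,2) | ant1:(0,3)->S->(1,3)
  grid max=3 at (3,3)
Final grid:
  0 0 0 2
  0 0 0 1
  0 0 0 0
  0 0 2 3
Max pheromone 3 at (3,3)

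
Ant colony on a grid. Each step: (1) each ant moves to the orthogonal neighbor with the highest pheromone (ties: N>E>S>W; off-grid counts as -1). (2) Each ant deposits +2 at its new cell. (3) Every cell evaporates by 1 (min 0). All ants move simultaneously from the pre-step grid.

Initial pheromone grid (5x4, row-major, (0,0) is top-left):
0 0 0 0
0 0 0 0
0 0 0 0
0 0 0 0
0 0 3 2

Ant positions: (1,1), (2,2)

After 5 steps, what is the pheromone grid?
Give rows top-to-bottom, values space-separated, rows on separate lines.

After step 1: ants at (0,1),(1,2)
  0 1 0 0
  0 0 1 0
  0 0 0 0
  0 0 0 0
  0 0 2 1
After step 2: ants at (0,2),(0,2)
  0 0 3 0
  0 0 0 0
  0 0 0 0
  0 0 0 0
  0 0 1 0
After step 3: ants at (0,3),(0,3)
  0 0 2 3
  0 0 0 0
  0 0 0 0
  0 0 0 0
  0 0 0 0
After step 4: ants at (0,2),(0,2)
  0 0 5 2
  0 0 0 0
  0 0 0 0
  0 0 0 0
  0 0 0 0
After step 5: ants at (0,3),(0,3)
  0 0 4 5
  0 0 0 0
  0 0 0 0
  0 0 0 0
  0 0 0 0

0 0 4 5
0 0 0 0
0 0 0 0
0 0 0 0
0 0 0 0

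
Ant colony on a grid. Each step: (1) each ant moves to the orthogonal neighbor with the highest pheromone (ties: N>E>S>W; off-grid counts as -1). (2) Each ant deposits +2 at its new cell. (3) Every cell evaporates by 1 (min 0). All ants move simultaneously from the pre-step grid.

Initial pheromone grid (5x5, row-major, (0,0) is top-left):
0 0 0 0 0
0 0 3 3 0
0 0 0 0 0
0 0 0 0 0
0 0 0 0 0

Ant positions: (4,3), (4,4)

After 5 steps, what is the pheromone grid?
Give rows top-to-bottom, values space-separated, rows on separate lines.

After step 1: ants at (3,3),(3,4)
  0 0 0 0 0
  0 0 2 2 0
  0 0 0 0 0
  0 0 0 1 1
  0 0 0 0 0
After step 2: ants at (3,4),(3,3)
  0 0 0 0 0
  0 0 1 1 0
  0 0 0 0 0
  0 0 0 2 2
  0 0 0 0 0
After step 3: ants at (3,3),(3,4)
  0 0 0 0 0
  0 0 0 0 0
  0 0 0 0 0
  0 0 0 3 3
  0 0 0 0 0
After step 4: ants at (3,4),(3,3)
  0 0 0 0 0
  0 0 0 0 0
  0 0 0 0 0
  0 0 0 4 4
  0 0 0 0 0
After step 5: ants at (3,3),(3,4)
  0 0 0 0 0
  0 0 0 0 0
  0 0 0 0 0
  0 0 0 5 5
  0 0 0 0 0

0 0 0 0 0
0 0 0 0 0
0 0 0 0 0
0 0 0 5 5
0 0 0 0 0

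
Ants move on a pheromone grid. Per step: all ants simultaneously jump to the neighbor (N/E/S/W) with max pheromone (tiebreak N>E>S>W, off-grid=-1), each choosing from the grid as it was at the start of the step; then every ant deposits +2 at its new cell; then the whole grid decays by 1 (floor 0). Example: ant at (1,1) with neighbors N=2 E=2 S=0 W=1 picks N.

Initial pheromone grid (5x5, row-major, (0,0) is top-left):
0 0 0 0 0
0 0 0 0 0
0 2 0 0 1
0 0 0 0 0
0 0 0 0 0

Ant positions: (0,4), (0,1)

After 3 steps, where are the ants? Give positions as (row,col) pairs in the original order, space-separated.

Step 1: ant0:(0,4)->S->(1,4) | ant1:(0,1)->E->(0,2)
  grid max=1 at (0,2)
Step 2: ant0:(1,4)->N->(0,4) | ant1:(0,2)->E->(0,3)
  grid max=1 at (0,3)
Step 3: ant0:(0,4)->W->(0,3) | ant1:(0,3)->E->(0,4)
  grid max=2 at (0,3)

(0,3) (0,4)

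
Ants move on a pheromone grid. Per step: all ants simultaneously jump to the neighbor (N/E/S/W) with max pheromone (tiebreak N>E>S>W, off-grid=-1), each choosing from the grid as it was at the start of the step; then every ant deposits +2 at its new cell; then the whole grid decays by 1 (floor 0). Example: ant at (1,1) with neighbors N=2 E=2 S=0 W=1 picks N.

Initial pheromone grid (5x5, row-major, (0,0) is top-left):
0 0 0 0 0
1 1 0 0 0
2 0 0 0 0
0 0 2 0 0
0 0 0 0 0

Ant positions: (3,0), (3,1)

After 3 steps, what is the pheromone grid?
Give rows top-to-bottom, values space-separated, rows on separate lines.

After step 1: ants at (2,0),(3,2)
  0 0 0 0 0
  0 0 0 0 0
  3 0 0 0 0
  0 0 3 0 0
  0 0 0 0 0
After step 2: ants at (1,0),(2,2)
  0 0 0 0 0
  1 0 0 0 0
  2 0 1 0 0
  0 0 2 0 0
  0 0 0 0 0
After step 3: ants at (2,0),(3,2)
  0 0 0 0 0
  0 0 0 0 0
  3 0 0 0 0
  0 0 3 0 0
  0 0 0 0 0

0 0 0 0 0
0 0 0 0 0
3 0 0 0 0
0 0 3 0 0
0 0 0 0 0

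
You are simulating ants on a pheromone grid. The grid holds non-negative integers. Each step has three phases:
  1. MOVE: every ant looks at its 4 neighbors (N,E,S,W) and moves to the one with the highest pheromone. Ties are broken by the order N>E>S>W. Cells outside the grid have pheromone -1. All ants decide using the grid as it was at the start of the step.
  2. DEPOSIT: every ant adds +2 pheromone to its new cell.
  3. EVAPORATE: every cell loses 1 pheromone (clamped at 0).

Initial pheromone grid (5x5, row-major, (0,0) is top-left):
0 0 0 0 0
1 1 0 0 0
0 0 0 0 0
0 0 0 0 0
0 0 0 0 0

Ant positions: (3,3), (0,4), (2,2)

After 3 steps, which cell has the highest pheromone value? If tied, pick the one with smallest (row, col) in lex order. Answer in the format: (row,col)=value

Step 1: ant0:(3,3)->N->(2,3) | ant1:(0,4)->S->(1,4) | ant2:(2,2)->N->(1,2)
  grid max=1 at (1,2)
Step 2: ant0:(2,3)->N->(1,3) | ant1:(1,4)->N->(0,4) | ant2:(1,2)->N->(0,2)
  grid max=1 at (0,2)
Step 3: ant0:(1,3)->N->(0,3) | ant1:(0,4)->S->(1,4) | ant2:(0,2)->E->(0,3)
  grid max=3 at (0,3)
Final grid:
  0 0 0 3 0
  0 0 0 0 1
  0 0 0 0 0
  0 0 0 0 0
  0 0 0 0 0
Max pheromone 3 at (0,3)

Answer: (0,3)=3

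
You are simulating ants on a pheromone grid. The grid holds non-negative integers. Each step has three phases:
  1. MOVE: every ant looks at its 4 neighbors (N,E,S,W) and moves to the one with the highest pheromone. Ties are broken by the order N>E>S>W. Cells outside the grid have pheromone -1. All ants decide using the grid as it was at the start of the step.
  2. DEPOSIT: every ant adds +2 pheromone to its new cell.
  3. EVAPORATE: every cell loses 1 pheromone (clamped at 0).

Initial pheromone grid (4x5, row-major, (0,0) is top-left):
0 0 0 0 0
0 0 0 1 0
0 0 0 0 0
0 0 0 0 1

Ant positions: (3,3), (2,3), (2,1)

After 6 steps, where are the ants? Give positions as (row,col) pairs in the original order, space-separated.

Step 1: ant0:(3,3)->E->(3,4) | ant1:(2,3)->N->(1,3) | ant2:(2,1)->N->(1,1)
  grid max=2 at (1,3)
Step 2: ant0:(3,4)->N->(2,4) | ant1:(1,3)->N->(0,3) | ant2:(1,1)->N->(0,1)
  grid max=1 at (0,1)
Step 3: ant0:(2,4)->S->(3,4) | ant1:(0,3)->S->(1,3) | ant2:(0,1)->E->(0,2)
  grid max=2 at (1,3)
Step 4: ant0:(3,4)->N->(2,4) | ant1:(1,3)->N->(0,3) | ant2:(0,2)->E->(0,3)
  grid max=3 at (0,3)
Step 5: ant0:(2,4)->S->(3,4) | ant1:(0,3)->S->(1,3) | ant2:(0,3)->S->(1,3)
  grid max=4 at (1,3)
Step 6: ant0:(3,4)->N->(2,4) | ant1:(1,3)->N->(0,3) | ant2:(1,3)->N->(0,3)
  grid max=5 at (0,3)

(2,4) (0,3) (0,3)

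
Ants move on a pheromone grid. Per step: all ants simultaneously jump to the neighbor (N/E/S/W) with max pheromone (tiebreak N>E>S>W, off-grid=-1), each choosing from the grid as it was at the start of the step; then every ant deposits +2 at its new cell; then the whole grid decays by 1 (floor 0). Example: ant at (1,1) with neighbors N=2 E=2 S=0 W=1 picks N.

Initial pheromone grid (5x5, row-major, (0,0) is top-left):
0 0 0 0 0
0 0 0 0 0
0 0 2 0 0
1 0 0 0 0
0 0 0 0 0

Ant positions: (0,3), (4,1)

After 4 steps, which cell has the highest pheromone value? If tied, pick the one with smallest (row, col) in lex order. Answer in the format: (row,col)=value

Answer: (0,1)=1

Derivation:
Step 1: ant0:(0,3)->E->(0,4) | ant1:(4,1)->N->(3,1)
  grid max=1 at (0,4)
Step 2: ant0:(0,4)->S->(1,4) | ant1:(3,1)->N->(2,1)
  grid max=1 at (1,4)
Step 3: ant0:(1,4)->N->(0,4) | ant1:(2,1)->N->(1,1)
  grid max=1 at (0,4)
Step 4: ant0:(0,4)->S->(1,4) | ant1:(1,1)->N->(0,1)
  grid max=1 at (0,1)
Final grid:
  0 1 0 0 0
  0 0 0 0 1
  0 0 0 0 0
  0 0 0 0 0
  0 0 0 0 0
Max pheromone 1 at (0,1)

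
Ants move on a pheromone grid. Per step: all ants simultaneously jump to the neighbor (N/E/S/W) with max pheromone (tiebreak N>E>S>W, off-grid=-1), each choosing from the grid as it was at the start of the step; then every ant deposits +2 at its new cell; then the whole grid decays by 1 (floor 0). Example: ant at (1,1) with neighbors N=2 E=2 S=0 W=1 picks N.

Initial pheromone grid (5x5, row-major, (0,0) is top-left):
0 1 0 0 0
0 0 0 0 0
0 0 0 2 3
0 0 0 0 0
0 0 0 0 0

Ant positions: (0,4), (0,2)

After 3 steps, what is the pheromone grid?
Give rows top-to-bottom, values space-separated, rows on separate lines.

After step 1: ants at (1,4),(0,1)
  0 2 0 0 0
  0 0 0 0 1
  0 0 0 1 2
  0 0 0 0 0
  0 0 0 0 0
After step 2: ants at (2,4),(0,2)
  0 1 1 0 0
  0 0 0 0 0
  0 0 0 0 3
  0 0 0 0 0
  0 0 0 0 0
After step 3: ants at (1,4),(0,1)
  0 2 0 0 0
  0 0 0 0 1
  0 0 0 0 2
  0 0 0 0 0
  0 0 0 0 0

0 2 0 0 0
0 0 0 0 1
0 0 0 0 2
0 0 0 0 0
0 0 0 0 0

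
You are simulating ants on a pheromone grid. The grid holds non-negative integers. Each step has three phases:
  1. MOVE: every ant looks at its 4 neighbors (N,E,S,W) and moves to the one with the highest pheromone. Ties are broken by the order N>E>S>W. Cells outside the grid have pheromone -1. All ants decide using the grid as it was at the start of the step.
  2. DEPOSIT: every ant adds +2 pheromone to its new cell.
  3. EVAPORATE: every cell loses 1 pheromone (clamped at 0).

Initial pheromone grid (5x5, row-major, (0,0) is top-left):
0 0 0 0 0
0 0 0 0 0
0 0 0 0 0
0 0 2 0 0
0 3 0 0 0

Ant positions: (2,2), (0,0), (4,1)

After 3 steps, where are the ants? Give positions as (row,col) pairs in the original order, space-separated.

Step 1: ant0:(2,2)->S->(3,2) | ant1:(0,0)->E->(0,1) | ant2:(4,1)->N->(3,1)
  grid max=3 at (3,2)
Step 2: ant0:(3,2)->W->(3,1) | ant1:(0,1)->E->(0,2) | ant2:(3,1)->E->(3,2)
  grid max=4 at (3,2)
Step 3: ant0:(3,1)->E->(3,2) | ant1:(0,2)->E->(0,3) | ant2:(3,2)->W->(3,1)
  grid max=5 at (3,2)

(3,2) (0,3) (3,1)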